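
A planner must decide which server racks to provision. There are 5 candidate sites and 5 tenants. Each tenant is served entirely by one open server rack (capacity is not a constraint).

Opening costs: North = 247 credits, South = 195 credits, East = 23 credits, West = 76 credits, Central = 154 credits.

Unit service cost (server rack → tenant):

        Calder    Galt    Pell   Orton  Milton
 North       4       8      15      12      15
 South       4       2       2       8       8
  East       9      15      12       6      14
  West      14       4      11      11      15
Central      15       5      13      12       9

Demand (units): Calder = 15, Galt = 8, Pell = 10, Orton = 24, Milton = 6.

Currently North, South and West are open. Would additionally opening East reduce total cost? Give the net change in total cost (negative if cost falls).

Yes — net change −25 (cost falls by 25).

Current service cost with {North, South, West}: 336.
Adding East: each tenant re-picks its cheapest; new service cost 288, saving 48.
Extra fixed cost: 23. Net change = 23 − 48 = -25.
(Totals: 854 → 829.)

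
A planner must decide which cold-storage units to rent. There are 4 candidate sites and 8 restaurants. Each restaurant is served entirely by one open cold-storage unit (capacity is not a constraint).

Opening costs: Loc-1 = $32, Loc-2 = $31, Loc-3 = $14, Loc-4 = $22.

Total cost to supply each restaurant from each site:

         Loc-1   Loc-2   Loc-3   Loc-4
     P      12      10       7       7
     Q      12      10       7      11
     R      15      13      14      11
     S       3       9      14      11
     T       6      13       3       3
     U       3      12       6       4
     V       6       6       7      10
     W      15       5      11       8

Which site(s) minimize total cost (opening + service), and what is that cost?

Open Loc-3 only; minimum total cost 83.

For any fixed open set, each restaurant goes to its cheapest open site; total = fixed + service.
{Loc-3}: P→Loc-3 7, Q→Loc-3 7, R→Loc-3 14, S→Loc-3 14, T→Loc-3 3, U→Loc-3 6, V→Loc-3 7, W→Loc-3 11. Service 69; fixed 14; total 83.
{Loc-4}: service 65 + fixed 22 = 87
{Loc-3, Loc-4}: service 58 + fixed 36 = 94
{Loc-1, Loc-2, Loc-3, Loc-4}: service 45 + fixed 99 = 144
(All 15 nonempty subsets were checked; Loc-3 only is lowest.)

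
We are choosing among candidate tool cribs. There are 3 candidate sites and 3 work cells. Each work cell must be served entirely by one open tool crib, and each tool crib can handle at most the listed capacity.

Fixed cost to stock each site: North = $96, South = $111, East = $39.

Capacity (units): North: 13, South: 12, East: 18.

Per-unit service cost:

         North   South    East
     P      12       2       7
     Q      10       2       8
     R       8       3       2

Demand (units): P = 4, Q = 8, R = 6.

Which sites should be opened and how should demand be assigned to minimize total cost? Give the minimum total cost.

Open {East}: P→East 7·4=28, Q→East 8·8=64, R→East 2·6=12.
Loads: East carries 18/18. Service 104; fixed 39; total 143.
Next best feasible plan costs 186.

Minimum total cost: 143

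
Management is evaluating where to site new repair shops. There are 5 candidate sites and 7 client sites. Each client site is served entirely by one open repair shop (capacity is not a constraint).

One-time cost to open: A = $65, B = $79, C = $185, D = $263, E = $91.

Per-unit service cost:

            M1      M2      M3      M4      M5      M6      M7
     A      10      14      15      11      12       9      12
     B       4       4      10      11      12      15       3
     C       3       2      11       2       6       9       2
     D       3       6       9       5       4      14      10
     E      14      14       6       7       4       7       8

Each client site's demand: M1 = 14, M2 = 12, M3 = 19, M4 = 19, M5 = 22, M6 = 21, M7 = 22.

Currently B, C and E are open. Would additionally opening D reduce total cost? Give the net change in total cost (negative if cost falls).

No — net change +263 (cost rises by 263).

Current service cost with {B, C, E}: 497.
Adding D: each client site re-picks its cheapest; new service cost 497, saving 0.
Extra fixed cost: 263. Net change = 263 − 0 = 263.
(Totals: 852 → 1115.)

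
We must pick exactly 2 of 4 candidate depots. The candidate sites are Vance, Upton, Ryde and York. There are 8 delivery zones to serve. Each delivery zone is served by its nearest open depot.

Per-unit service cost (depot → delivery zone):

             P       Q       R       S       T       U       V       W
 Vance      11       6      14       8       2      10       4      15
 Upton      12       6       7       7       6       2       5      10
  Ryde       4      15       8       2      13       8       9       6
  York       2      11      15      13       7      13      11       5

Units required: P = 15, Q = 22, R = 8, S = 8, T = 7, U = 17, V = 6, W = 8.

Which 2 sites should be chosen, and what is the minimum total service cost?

With exactly 2 open, each delivery zone uses its cheapest among the chosen.
{Upton, Ryde}: P→Ryde 4·15=60, Q→Upton 6·22=132, R→Upton 7·8=56, S→Ryde 2·8=16, T→Upton 6·7=42, U→Upton 2·17=34, V→Upton 5·6=30, W→Ryde 6·8=48. Service cost 418.
{Upton, York}: service cost 420
{Vance, Ryde}: service cost 494
Among all 6 size-2 choices, {Upton, Ryde} is lowest.

Choose Upton and Ryde; total service cost 418.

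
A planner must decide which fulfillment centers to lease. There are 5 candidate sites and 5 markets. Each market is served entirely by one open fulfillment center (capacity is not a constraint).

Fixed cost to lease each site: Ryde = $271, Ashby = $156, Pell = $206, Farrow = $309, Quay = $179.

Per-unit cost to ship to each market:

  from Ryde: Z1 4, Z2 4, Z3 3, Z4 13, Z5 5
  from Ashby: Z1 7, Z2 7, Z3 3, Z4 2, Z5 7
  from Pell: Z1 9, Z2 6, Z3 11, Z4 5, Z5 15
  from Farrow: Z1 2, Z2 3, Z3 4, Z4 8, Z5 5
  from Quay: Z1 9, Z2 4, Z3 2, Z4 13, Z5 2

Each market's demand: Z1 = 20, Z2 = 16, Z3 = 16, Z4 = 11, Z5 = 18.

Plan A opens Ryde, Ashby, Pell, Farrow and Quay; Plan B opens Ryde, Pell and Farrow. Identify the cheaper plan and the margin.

Plan A: {Ryde, Ashby, Pell, Farrow, Quay}: Z1→Farrow 2·20=40, Z2→Farrow 3·16=48, Z3→Quay 2·16=32, Z4→Ashby 2·11=22, Z5→Quay 2·18=36. Service 178; fixed 1121; total 1299.
Plan B: {Ryde, Pell, Farrow}: Z1→Farrow 2·20=40, Z2→Farrow 3·16=48, Z3→Ryde 3·16=48, Z4→Pell 5·11=55, Z5→Ryde 5·18=90. Service 281; fixed 786; total 1067.
Difference: |1299 − 1067| = 232.

Plan B is cheaper by 232.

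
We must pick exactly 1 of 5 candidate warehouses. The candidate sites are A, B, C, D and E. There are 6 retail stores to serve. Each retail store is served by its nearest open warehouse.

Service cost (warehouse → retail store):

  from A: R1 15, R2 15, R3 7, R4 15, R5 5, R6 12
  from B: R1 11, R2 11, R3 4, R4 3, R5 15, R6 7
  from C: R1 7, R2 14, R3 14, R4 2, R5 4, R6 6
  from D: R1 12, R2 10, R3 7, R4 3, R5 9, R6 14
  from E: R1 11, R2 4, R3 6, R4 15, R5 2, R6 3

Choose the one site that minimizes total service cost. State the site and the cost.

Choose E only; total service cost 41.

With exactly 1 open, each retail store uses its cheapest among the chosen.
{E}: R1→E 11, R2→E 4, R3→E 6, R4→E 15, R5→E 2, R6→E 3. Service cost 41.
{C}: service cost 47
{B}: service cost 51
Among all 5 size-1 choices, {E} is lowest.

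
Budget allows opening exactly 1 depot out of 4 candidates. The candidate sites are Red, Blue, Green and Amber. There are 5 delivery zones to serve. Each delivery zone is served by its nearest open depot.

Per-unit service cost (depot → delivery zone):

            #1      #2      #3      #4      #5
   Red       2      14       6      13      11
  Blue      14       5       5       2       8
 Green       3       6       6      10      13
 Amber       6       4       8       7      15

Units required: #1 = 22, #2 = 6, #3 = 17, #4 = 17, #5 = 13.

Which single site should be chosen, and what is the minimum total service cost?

Choose Green only; total service cost 543.

With exactly 1 open, each delivery zone uses its cheapest among the chosen.
{Green}: #1→Green 3·22=66, #2→Green 6·6=36, #3→Green 6·17=102, #4→Green 10·17=170, #5→Green 13·13=169. Service cost 543.
{Blue}: service cost 561
{Red}: service cost 594
Among all 4 size-1 choices, {Green} is lowest.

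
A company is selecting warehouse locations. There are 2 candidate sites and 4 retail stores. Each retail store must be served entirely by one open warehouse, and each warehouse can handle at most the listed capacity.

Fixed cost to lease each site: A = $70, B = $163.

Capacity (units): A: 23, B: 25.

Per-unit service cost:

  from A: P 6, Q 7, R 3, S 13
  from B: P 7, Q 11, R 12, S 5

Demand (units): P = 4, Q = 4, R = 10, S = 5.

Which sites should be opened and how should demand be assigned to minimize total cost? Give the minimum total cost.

Open {A}: P→A 6·4=24, Q→A 7·4=28, R→A 3·10=30, S→A 13·5=65.
Loads: A carries 23/23. Service 147; fixed 70; total 217.
Next best feasible plan costs 340.

Minimum total cost: 217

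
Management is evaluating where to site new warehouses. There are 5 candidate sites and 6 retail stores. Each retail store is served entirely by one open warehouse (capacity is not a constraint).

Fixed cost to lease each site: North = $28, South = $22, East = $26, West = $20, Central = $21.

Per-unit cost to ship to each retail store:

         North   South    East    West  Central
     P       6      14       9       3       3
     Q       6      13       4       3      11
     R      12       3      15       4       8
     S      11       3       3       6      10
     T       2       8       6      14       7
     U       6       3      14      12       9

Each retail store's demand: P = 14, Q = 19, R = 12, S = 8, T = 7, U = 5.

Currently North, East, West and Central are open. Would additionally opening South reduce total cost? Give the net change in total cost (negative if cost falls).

Current service cost with {North, East, West, Central}: 215.
Adding South: each retail store re-picks its cheapest; new service cost 188, saving 27.
Extra fixed cost: 22. Net change = 22 − 27 = -5.
(Totals: 310 → 305.)

Yes — net change −5 (cost falls by 5).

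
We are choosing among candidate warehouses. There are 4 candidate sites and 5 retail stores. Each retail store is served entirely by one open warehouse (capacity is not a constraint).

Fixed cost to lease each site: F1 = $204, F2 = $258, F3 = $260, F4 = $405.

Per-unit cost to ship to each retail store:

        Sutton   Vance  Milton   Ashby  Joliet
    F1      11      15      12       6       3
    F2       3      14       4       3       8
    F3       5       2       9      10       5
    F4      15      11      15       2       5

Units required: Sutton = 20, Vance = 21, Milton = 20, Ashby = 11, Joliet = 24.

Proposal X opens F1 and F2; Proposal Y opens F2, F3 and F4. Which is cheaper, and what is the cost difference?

Proposal X is cheaper by 246.

Proposal X: {F1, F2}: Sutton→F2 3·20=60, Vance→F2 14·21=294, Milton→F2 4·20=80, Ashby→F2 3·11=33, Joliet→F1 3·24=72. Service 539; fixed 462; total 1001.
Proposal Y: {F2, F3, F4}: Sutton→F2 3·20=60, Vance→F3 2·21=42, Milton→F2 4·20=80, Ashby→F4 2·11=22, Joliet→F3 5·24=120. Service 324; fixed 923; total 1247.
Difference: |1001 − 1247| = 246.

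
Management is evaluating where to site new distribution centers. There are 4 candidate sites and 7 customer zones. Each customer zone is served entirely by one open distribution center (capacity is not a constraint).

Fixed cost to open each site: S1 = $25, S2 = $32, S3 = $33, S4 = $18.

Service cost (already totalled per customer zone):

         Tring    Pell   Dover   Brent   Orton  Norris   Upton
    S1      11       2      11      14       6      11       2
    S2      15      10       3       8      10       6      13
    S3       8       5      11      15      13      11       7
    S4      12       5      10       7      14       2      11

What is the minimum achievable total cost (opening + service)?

Minimum total cost: 79

For any fixed open set, each customer zone goes to its cheapest open site; total = fixed + service.
{S4}: Tring→S4 12, Pell→S4 5, Dover→S4 10, Brent→S4 7, Orton→S4 14, Norris→S4 2, Upton→S4 11. Service 61; fixed 18; total 79.
{S1}: service 57 + fixed 25 = 82
{S1, S4}: Tring→S1 11, Pell→S1 2, Dover→S4 10, Brent→S4 7, Orton→S1 6, Norris→S4 2, Upton→S1 2. Service 40; fixed 43; total 83.
{S1, S2, S3, S4}: service 30 + fixed 108 = 138
No other subset beats 79.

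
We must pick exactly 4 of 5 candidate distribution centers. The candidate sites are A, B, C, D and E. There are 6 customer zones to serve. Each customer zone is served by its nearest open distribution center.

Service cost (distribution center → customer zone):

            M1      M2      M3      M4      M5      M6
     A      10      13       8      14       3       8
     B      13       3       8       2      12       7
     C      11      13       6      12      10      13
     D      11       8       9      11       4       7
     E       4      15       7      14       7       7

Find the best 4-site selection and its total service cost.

Choose A, B, C and E; total service cost 25.

With exactly 4 open, each customer zone uses its cheapest among the chosen.
{A, B, C, E}: M1→E 4, M2→B 3, M3→C 6, M4→B 2, M5→A 3, M6→B 7. Service cost 25.
{A, B, D, E}: service cost 26
{B, C, D, E}: service cost 26
Among all 5 size-4 choices, {A, B, C, E} is lowest.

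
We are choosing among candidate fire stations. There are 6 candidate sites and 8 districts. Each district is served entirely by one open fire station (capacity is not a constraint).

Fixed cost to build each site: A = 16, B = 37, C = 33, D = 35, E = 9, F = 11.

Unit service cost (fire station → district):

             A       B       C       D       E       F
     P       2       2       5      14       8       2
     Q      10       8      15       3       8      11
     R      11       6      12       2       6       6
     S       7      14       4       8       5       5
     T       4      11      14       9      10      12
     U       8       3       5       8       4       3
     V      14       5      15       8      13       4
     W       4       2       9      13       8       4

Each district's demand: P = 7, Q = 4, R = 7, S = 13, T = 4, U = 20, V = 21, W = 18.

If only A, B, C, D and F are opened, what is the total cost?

Total cost: 420

Each district is assigned to its cheapest site among the open ones.
{A, B, C, D, F}: P→A 2·7=14, Q→D 3·4=12, R→D 2·7=14, S→C 4·13=52, T→A 4·4=16, U→B 3·20=60, V→F 4·21=84, W→B 2·18=36. Service 288; fixed 132; total 420.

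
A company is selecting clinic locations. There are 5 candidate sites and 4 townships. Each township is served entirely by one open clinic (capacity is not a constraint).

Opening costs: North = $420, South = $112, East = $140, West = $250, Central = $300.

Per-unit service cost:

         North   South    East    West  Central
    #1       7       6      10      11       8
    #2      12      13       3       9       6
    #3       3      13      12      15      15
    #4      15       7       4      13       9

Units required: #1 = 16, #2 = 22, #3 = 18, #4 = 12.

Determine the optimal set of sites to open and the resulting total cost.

For any fixed open set, each township goes to its cheapest open site; total = fixed + service.
{East}: #1→East 10·16=160, #2→East 3·22=66, #3→East 12·18=216, #4→East 4·12=48. Service 490; fixed 140; total 630.
{South, East}: #1→South 6·16=96, #2→East 3·22=66, #3→East 12·18=216, #4→East 4·12=48. Service 426; fixed 252; total 678.
{South}: #1→South 6·16=96, #2→South 13·22=286, #3→South 13·18=234, #4→South 7·12=84. Service 700; fixed 112; total 812.
{North, South, East, West, Central}: service 264 + fixed 1222 = 1486
No other subset beats 630.

Open East only; minimum total cost 630.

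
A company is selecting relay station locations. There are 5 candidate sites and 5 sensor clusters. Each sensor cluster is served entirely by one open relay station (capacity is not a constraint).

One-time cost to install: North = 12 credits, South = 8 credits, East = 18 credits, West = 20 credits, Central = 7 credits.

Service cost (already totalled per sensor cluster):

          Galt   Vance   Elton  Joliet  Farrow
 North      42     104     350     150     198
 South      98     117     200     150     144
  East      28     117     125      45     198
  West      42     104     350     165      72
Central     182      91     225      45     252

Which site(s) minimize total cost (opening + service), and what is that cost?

For any fixed open set, each sensor cluster goes to its cheapest open site; total = fixed + service.
{East, West, Central}: Galt→East 28, Vance→Central 91, Elton→East 125, Joliet→East 45, Farrow→West 72. Service 361; fixed 45; total 406.
{East, West}: service 374 + fixed 38 = 412
{South, East, West, Central}: service 361 + fixed 53 = 414
{North, South, East, West, Central}: Galt→East 28, Vance→Central 91, Elton→East 125, Joliet→East 45, Farrow→West 72. Service 361; fixed 65; total 426.
No other subset beats 406.

Open East, West and Central; minimum total cost 406.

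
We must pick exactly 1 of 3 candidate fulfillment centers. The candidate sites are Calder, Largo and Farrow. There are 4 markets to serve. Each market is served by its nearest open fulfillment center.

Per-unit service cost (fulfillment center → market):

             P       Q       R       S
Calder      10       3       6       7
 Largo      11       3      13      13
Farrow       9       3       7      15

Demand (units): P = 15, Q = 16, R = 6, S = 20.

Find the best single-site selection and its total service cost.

Choose Calder only; total service cost 374.

With exactly 1 open, each market uses its cheapest among the chosen.
{Calder}: P→Calder 10·15=150, Q→Calder 3·16=48, R→Calder 6·6=36, S→Calder 7·20=140. Service cost 374.
{Farrow}: service cost 525
{Largo}: service cost 551
Among all 3 size-1 choices, {Calder} is lowest.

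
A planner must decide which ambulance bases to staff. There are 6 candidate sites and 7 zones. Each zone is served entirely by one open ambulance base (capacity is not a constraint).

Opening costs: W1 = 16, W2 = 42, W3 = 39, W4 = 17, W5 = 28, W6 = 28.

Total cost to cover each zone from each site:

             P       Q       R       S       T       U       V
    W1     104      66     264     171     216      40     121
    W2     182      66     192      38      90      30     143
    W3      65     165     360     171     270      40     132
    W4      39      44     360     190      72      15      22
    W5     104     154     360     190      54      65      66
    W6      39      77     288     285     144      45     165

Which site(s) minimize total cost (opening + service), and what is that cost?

Open W2 and W4; minimum total cost 481.

For any fixed open set, each zone goes to its cheapest open site; total = fixed + service.
{W2, W4}: P→W4 39, Q→W4 44, R→W2 192, S→W2 38, T→W4 72, U→W4 15, V→W4 22. Service 422; fixed 59; total 481.
{W2, W4, W5}: service 404 + fixed 87 = 491
{W1, W2, W4}: service 422 + fixed 75 = 497
{W1, W2, W3, W4, W5, W6}: P→W4 39, Q→W4 44, R→W2 192, S→W2 38, T→W5 54, U→W4 15, V→W4 22. Service 404; fixed 170; total 574.
No other subset beats 481.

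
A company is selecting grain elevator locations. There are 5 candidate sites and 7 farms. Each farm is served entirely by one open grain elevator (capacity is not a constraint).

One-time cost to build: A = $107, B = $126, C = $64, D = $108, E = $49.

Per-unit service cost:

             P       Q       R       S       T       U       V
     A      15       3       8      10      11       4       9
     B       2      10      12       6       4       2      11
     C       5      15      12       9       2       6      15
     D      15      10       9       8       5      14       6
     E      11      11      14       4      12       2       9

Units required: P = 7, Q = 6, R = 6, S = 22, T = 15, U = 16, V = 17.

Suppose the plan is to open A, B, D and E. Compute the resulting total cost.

Each farm is assigned to its cheapest site among the open ones.
{A, B, D, E}: P→B 2·7=14, Q→A 3·6=18, R→A 8·6=48, S→E 4·22=88, T→B 4·15=60, U→B 2·16=32, V→D 6·17=102. Service 362; fixed 390; total 752.

Total cost: 752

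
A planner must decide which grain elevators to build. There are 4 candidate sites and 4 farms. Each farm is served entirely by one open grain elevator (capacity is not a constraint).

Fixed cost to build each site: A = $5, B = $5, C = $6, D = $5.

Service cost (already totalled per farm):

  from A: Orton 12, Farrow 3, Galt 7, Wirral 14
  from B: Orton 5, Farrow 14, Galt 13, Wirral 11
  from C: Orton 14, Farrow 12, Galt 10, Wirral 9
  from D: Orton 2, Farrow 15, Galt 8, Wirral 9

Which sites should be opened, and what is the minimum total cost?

For any fixed open set, each farm goes to its cheapest open site; total = fixed + service.
{A, D}: Orton→D 2, Farrow→A 3, Galt→A 7, Wirral→D 9. Service 21; fixed 10; total 31.
{A, B}: Orton→B 5, Farrow→A 3, Galt→A 7, Wirral→B 11. Service 26; fixed 10; total 36.
{A, B, D}: Orton→D 2, Farrow→A 3, Galt→A 7, Wirral→D 9. Service 21; fixed 15; total 36.
{A, B, C, D}: Orton→D 2, Farrow→A 3, Galt→A 7, Wirral→C 9. Service 21; fixed 21; total 42.
No other subset beats 31.

Open A and D; minimum total cost 31.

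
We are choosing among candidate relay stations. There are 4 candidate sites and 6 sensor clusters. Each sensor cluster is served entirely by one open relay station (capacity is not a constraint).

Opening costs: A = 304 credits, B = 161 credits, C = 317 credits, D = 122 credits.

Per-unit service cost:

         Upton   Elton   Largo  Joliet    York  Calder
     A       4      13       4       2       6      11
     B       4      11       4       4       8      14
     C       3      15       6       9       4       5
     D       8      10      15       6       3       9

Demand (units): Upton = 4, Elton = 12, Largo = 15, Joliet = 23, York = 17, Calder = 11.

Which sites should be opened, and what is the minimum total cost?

Open B and D; minimum total cost 721.

For any fixed open set, each sensor cluster goes to its cheapest open site; total = fixed + service.
{B, D}: Upton→B 4·4=16, Elton→D 10·12=120, Largo→B 4·15=60, Joliet→B 4·23=92, York→D 3·17=51, Calder→D 9·11=99. Service 438; fixed 283; total 721.
{B}: Upton→B 4·4=16, Elton→B 11·12=132, Largo→B 4·15=60, Joliet→B 4·23=92, York→B 8·17=136, Calder→B 14·11=154. Service 590; fixed 161; total 751.
{D}: service 665 + fixed 122 = 787
{A, B, C, D}: service 344 + fixed 904 = 1248
No other subset beats 721.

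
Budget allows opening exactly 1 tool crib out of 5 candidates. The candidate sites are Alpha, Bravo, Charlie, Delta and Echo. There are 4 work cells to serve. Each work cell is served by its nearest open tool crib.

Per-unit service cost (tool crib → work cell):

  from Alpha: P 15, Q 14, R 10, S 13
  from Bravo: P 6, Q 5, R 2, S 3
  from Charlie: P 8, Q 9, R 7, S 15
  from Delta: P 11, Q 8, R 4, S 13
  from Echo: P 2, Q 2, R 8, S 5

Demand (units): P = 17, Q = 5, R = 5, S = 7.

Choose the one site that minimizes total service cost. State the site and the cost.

With exactly 1 open, each work cell uses its cheapest among the chosen.
{Echo}: P→Echo 2·17=34, Q→Echo 2·5=10, R→Echo 8·5=40, S→Echo 5·7=35. Service cost 119.
{Bravo}: service cost 158
{Charlie}: service cost 321
Among all 5 size-1 choices, {Echo} is lowest.

Choose Echo only; total service cost 119.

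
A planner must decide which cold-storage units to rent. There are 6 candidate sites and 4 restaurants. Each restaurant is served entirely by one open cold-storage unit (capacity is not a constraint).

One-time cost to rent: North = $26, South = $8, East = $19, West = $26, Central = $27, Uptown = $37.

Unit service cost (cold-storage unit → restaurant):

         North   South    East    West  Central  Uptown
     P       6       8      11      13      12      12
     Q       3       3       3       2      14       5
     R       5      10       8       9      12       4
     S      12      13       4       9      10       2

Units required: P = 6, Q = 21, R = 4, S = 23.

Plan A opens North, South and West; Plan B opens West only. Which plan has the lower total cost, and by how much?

Plan A: {North, South, West}: P→North 6·6=36, Q→West 2·21=42, R→North 5·4=20, S→West 9·23=207. Service 305; fixed 60; total 365.
Plan B: {West}: P→West 13·6=78, Q→West 2·21=42, R→West 9·4=36, S→West 9·23=207. Service 363; fixed 26; total 389.
Difference: |365 − 389| = 24.

Plan A is cheaper by 24.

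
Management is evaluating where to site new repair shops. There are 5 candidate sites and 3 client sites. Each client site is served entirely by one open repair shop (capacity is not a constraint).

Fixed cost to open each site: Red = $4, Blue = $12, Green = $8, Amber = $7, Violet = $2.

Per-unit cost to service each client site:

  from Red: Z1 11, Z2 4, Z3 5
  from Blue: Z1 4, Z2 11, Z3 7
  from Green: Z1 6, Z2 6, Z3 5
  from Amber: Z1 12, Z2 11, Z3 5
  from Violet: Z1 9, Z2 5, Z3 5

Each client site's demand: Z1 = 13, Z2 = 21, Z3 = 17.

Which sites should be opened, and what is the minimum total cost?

For any fixed open set, each client site goes to its cheapest open site; total = fixed + service.
{Red, Blue}: Z1→Blue 4·13=52, Z2→Red 4·21=84, Z3→Red 5·17=85. Service 221; fixed 16; total 237.
{Red, Blue, Violet}: service 221 + fixed 18 = 239
{Red, Blue, Amber}: Z1→Blue 4·13=52, Z2→Red 4·21=84, Z3→Red 5·17=85. Service 221; fixed 23; total 244.
{Red, Blue, Green, Amber, Violet}: service 221 + fixed 33 = 254
No other subset beats 237.

Open Red and Blue; minimum total cost 237.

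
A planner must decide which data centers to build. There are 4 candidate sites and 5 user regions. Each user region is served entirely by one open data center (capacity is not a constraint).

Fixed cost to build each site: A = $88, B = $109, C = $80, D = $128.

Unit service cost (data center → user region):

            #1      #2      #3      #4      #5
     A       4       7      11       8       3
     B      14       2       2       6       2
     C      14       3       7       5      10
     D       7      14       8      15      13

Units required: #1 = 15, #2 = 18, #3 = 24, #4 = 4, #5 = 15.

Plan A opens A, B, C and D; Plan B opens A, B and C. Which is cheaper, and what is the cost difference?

Plan A: {A, B, C, D}: #1→A 4·15=60, #2→B 2·18=36, #3→B 2·24=48, #4→C 5·4=20, #5→B 2·15=30. Service 194; fixed 405; total 599.
Plan B: {A, B, C}: #1→A 4·15=60, #2→B 2·18=36, #3→B 2·24=48, #4→C 5·4=20, #5→B 2·15=30. Service 194; fixed 277; total 471.
Difference: |599 − 471| = 128.

Plan B is cheaper by 128.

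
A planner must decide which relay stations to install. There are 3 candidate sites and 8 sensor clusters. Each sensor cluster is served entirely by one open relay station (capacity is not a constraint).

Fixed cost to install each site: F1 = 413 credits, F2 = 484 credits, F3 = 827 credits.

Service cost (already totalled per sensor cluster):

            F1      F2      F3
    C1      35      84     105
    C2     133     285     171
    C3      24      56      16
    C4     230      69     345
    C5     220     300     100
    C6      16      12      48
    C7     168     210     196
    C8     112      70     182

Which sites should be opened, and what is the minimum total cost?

Open F1 only; minimum total cost 1351.

For any fixed open set, each sensor cluster goes to its cheapest open site; total = fixed + service.
{F1}: C1→F1 35, C2→F1 133, C3→F1 24, C4→F1 230, C5→F1 220, C6→F1 16, C7→F1 168, C8→F1 112. Service 938; fixed 413; total 1351.
{F2}: C1→F2 84, C2→F2 285, C3→F2 56, C4→F2 69, C5→F2 300, C6→F2 12, C7→F2 210, C8→F2 70. Service 1086; fixed 484; total 1570.
{F1, F2}: C1→F1 35, C2→F1 133, C3→F1 24, C4→F2 69, C5→F1 220, C6→F2 12, C7→F1 168, C8→F2 70. Service 731; fixed 897; total 1628.
{F1, F2, F3}: C1→F1 35, C2→F1 133, C3→F3 16, C4→F2 69, C5→F3 100, C6→F2 12, C7→F1 168, C8→F2 70. Service 603; fixed 1724; total 2327.
(All 7 nonempty subsets were checked; F1 only is lowest.)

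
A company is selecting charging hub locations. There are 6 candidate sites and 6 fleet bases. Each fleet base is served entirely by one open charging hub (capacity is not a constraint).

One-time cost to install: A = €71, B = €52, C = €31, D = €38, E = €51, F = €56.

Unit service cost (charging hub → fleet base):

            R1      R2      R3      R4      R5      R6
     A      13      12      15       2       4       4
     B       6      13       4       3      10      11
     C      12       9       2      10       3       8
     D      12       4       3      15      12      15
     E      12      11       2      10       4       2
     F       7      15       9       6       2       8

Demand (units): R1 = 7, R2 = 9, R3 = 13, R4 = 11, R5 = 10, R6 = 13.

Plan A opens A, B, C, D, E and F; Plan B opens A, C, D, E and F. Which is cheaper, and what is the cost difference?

Plan B is cheaper by 45.

Plan A: {A, B, C, D, E, F}: R1→B 6·7=42, R2→D 4·9=36, R3→C 2·13=26, R4→A 2·11=22, R5→F 2·10=20, R6→E 2·13=26. Service 172; fixed 299; total 471.
Plan B: {A, C, D, E, F}: R1→F 7·7=49, R2→D 4·9=36, R3→C 2·13=26, R4→A 2·11=22, R5→F 2·10=20, R6→E 2·13=26. Service 179; fixed 247; total 426.
Difference: |471 − 426| = 45.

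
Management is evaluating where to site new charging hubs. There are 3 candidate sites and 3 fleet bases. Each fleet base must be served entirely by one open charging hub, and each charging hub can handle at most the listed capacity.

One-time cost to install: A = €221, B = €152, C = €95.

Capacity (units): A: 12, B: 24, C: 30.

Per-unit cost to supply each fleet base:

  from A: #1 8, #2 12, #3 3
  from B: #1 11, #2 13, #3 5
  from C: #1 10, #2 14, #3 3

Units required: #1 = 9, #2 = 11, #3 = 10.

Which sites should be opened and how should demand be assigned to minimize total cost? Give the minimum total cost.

Minimum total cost: 369

Open {C}: #1→C 10·9=90, #2→C 14·11=154, #3→C 3·10=30.
Loads: C carries 30/30. Service 274; fixed 95; total 369.
Next best feasible plan costs 510.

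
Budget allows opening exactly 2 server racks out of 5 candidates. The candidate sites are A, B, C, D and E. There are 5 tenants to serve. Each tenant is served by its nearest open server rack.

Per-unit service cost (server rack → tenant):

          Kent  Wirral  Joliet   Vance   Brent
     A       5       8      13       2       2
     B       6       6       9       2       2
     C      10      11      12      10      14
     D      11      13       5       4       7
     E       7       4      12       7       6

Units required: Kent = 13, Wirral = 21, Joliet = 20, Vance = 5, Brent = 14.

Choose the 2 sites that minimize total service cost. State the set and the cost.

Choose B and D; total service cost 342.

With exactly 2 open, each tenant uses its cheapest among the chosen.
{B, D}: Kent→B 6·13=78, Wirral→B 6·21=126, Joliet→D 5·20=100, Vance→B 2·5=10, Brent→B 2·14=28. Service cost 342.
{A, D}: service cost 371
{D, E}: service cost 379
Among all 10 size-2 choices, {B, D} is lowest.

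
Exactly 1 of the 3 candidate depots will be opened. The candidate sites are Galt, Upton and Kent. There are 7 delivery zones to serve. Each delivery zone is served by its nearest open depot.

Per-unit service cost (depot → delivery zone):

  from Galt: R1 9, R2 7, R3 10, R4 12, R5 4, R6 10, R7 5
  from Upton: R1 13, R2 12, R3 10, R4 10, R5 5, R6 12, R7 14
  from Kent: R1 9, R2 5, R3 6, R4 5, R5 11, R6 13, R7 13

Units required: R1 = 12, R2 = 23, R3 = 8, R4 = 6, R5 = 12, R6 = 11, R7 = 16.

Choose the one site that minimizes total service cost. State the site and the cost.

Choose Galt only; total service cost 659.

With exactly 1 open, each delivery zone uses its cheapest among the chosen.
{Galt}: R1→Galt 9·12=108, R2→Galt 7·23=161, R3→Galt 10·8=80, R4→Galt 12·6=72, R5→Galt 4·12=48, R6→Galt 10·11=110, R7→Galt 5·16=80. Service cost 659.
{Kent}: service cost 784
{Upton}: service cost 988
Among all 3 size-1 choices, {Galt} is lowest.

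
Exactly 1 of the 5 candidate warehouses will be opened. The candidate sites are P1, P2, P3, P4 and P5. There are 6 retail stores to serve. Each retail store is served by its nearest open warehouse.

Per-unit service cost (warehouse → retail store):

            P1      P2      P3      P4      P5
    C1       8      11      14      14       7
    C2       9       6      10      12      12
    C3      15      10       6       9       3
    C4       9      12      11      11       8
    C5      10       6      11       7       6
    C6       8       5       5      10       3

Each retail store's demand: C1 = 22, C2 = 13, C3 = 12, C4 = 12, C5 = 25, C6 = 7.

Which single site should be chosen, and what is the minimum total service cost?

Choose P5 only; total service cost 613.

With exactly 1 open, each retail store uses its cheapest among the chosen.
{P5}: C1→P5 7·22=154, C2→P5 12·13=156, C3→P5 3·12=36, C4→P5 8·12=96, C5→P5 6·25=150, C6→P5 3·7=21. Service cost 613.
{P2}: service cost 769
{P1}: service cost 887
Among all 5 size-1 choices, {P5} is lowest.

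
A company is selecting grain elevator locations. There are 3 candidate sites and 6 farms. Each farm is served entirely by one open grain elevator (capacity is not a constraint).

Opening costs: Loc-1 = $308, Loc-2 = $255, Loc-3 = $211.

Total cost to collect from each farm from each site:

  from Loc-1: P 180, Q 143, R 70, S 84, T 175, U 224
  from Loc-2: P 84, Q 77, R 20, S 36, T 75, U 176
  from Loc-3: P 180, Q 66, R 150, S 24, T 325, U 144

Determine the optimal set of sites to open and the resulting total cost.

Open Loc-2 only; minimum total cost 723.

For any fixed open set, each farm goes to its cheapest open site; total = fixed + service.
{Loc-2}: P→Loc-2 84, Q→Loc-2 77, R→Loc-2 20, S→Loc-2 36, T→Loc-2 75, U→Loc-2 176. Service 468; fixed 255; total 723.
{Loc-2, Loc-3}: service 413 + fixed 466 = 879
{Loc-1, Loc-2}: P→Loc-2 84, Q→Loc-2 77, R→Loc-2 20, S→Loc-2 36, T→Loc-2 75, U→Loc-2 176. Service 468; fixed 563; total 1031.
{Loc-1, Loc-2, Loc-3}: service 413 + fixed 774 = 1187
(All 7 nonempty subsets were checked; Loc-2 only is lowest.)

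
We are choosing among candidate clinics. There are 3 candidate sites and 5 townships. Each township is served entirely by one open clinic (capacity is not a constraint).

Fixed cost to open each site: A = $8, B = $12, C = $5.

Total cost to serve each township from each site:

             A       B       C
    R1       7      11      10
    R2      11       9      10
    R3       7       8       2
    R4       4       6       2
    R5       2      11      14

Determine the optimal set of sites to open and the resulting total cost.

Open A and C; minimum total cost 36.

For any fixed open set, each township goes to its cheapest open site; total = fixed + service.
{A, C}: R1→A 7, R2→C 10, R3→C 2, R4→C 2, R5→A 2. Service 23; fixed 13; total 36.
{A}: service 31 + fixed 8 = 39
{C}: R1→C 10, R2→C 10, R3→C 2, R4→C 2, R5→C 14. Service 38; fixed 5; total 43.
{A, B, C}: service 22 + fixed 25 = 47
No other subset beats 36.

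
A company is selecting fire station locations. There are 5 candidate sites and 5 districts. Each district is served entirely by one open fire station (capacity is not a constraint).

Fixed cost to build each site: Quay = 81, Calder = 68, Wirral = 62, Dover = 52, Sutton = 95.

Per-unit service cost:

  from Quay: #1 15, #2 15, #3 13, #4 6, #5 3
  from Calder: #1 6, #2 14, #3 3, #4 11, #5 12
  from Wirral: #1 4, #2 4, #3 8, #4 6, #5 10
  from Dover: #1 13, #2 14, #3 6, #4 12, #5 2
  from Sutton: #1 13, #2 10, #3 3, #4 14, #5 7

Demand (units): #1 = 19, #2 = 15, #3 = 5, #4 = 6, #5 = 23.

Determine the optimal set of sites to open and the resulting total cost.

For any fixed open set, each district goes to its cheapest open site; total = fixed + service.
{Wirral, Dover}: #1→Wirral 4·19=76, #2→Wirral 4·15=60, #3→Dover 6·5=30, #4→Wirral 6·6=36, #5→Dover 2·23=46. Service 248; fixed 114; total 362.
{Calder, Wirral, Dover}: #1→Wirral 4·19=76, #2→Wirral 4·15=60, #3→Calder 3·5=15, #4→Wirral 6·6=36, #5→Dover 2·23=46. Service 233; fixed 182; total 415.
{Quay, Wirral}: service 281 + fixed 143 = 424
{Quay, Calder, Wirral, Dover, Sutton}: service 233 + fixed 358 = 591
No other subset beats 362.

Open Wirral and Dover; minimum total cost 362.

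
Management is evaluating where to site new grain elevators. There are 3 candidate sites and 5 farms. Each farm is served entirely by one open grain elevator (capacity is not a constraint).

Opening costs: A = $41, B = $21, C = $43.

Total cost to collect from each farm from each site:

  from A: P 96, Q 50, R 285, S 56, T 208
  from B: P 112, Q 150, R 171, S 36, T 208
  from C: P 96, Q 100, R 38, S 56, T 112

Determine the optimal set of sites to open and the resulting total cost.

Open A and C; minimum total cost 436.

For any fixed open set, each farm goes to its cheapest open site; total = fixed + service.
{A, C}: P→A 96, Q→A 50, R→C 38, S→A 56, T→C 112. Service 352; fixed 84; total 436.
{A, B, C}: P→A 96, Q→A 50, R→C 38, S→B 36, T→C 112. Service 332; fixed 105; total 437.
{C}: service 402 + fixed 43 = 445
{B}: service 677 + fixed 21 = 698
No other subset beats 436.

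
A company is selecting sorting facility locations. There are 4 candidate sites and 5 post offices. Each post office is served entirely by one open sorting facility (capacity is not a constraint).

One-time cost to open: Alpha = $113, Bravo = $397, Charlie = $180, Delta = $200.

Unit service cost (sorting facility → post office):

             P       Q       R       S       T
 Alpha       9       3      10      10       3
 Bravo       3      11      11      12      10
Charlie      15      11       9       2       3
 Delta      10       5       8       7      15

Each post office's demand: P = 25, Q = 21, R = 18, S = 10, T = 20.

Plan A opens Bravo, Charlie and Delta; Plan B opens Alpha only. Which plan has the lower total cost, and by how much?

Plan B is cheaper by 440.

Plan A: {Bravo, Charlie, Delta}: P→Bravo 3·25=75, Q→Delta 5·21=105, R→Delta 8·18=144, S→Charlie 2·10=20, T→Charlie 3·20=60. Service 404; fixed 777; total 1181.
Plan B: {Alpha}: P→Alpha 9·25=225, Q→Alpha 3·21=63, R→Alpha 10·18=180, S→Alpha 10·10=100, T→Alpha 3·20=60. Service 628; fixed 113; total 741.
Difference: |1181 − 741| = 440.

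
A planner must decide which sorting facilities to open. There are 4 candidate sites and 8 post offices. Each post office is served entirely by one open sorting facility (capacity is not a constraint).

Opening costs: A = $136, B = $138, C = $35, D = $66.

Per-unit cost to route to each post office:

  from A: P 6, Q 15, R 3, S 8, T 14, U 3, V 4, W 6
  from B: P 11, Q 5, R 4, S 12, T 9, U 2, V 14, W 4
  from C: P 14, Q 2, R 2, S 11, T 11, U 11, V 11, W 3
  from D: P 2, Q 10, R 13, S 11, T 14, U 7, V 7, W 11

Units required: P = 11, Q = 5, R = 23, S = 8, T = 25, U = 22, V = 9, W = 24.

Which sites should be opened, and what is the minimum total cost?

For any fixed open set, each post office goes to its cheapest open site; total = fixed + service.
{A, C}: P→A 6·11=66, Q→C 2·5=10, R→C 2·23=46, S→A 8·8=64, T→C 11·25=275, U→A 3·22=66, V→A 4·9=36, W→C 3·24=72. Service 635; fixed 171; total 806.
{B, C, D}: service 570 + fixed 239 = 809
{A, C, D}: P→D 2·11=22, Q→C 2·5=10, R→C 2·23=46, S→A 8·8=64, T→C 11·25=275, U→A 3·22=66, V→A 4·9=36, W→C 3·24=72. Service 591; fixed 237; total 828.
{A, B, C, D}: service 519 + fixed 375 = 894
No other subset beats 806.

Open A and C; minimum total cost 806.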